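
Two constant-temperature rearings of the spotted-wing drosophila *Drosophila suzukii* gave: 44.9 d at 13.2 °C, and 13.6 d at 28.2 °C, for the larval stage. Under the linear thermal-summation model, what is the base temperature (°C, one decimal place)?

Equal thermal constants: D₁(T₁ − T_b) = D₂(T₂ − T_b).
44.9·(13.2 − T_b) = 13.6·(28.2 − T_b)
T_b = (44.9·13.2 − 13.6·28.2) / (44.9 − 13.6) = 209.16 / 31.3 = 6.682 °C ≈ 6.7 °C.

6.7 °C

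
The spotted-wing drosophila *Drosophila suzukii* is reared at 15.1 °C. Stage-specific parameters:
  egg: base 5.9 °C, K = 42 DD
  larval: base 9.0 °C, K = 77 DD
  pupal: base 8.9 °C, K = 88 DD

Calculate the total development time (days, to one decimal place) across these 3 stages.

egg: 42 / (15.1 − 5.9) = 42 / 9.2 = 4.565 d.
larval: 77 / (15.1 − 9.0) = 77 / 6.1 = 12.623 d.
pupal: 88 / (15.1 − 8.9) = 88 / 6.2 = 14.194 d.
Sum = 31.382 ≈ 31.4 days.

31.4 days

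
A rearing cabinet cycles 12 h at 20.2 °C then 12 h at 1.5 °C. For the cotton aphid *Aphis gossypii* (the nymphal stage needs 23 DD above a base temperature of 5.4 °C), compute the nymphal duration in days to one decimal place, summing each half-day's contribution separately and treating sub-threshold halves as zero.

3.1 days

Day half: max(0, 20.2 − 5.4) × 0.5 = 14.8 × 0.5 = 7.40 DD.
Night half: max(0, 1.5 − 5.4) × 0.5 = 0.0 × 0.5 = 0.00 DD.
Per 24 h: 7.40 DD/day.
Duration = 23 / 7.40 = 3.108 ≈ 3.1 days.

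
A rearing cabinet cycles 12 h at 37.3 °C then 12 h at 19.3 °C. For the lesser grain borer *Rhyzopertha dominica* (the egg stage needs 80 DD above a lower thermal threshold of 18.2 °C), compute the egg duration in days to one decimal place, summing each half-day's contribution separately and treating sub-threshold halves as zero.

Day half: max(0, 37.3 − 18.2) × 0.5 = 19.1 × 0.5 = 9.55 DD.
Night half: max(0, 19.3 − 18.2) × 0.5 = 1.1 × 0.5 = 0.55 DD.
Per 24 h: 10.10 DD/day.
Duration = 80 / 10.10 = 7.921 ≈ 7.9 days.

7.9 days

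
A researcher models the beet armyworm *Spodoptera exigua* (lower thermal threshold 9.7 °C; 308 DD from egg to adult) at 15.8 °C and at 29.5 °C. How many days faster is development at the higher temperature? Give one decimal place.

34.9 days

At 15.8 °C: 308 / (15.8 − 9.7) = 308 / 6.1 = 50.492 d.
At 29.5 °C: 308 / (29.5 − 9.7) = 308 / 19.8 = 15.556 d.
Difference = |50.492 − 15.556| = 34.936 ≈ 34.9 days.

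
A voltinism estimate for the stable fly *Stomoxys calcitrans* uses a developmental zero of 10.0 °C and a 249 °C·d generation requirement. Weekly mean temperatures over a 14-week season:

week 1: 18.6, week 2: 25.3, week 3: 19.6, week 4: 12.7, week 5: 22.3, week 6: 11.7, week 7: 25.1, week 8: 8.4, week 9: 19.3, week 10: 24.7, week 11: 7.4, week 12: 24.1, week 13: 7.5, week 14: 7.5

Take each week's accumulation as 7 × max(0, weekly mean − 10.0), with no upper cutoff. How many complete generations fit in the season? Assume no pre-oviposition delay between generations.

Weekly DD (7 × max(0, T̄ − 10.0)): 60.2, 107.1, 67.2, 18.9, 86.1, 11.9, 105.7, 0.0, 65.1, 102.9, 0.0, 98.7, 0.0, 0.0.
Season total = 723.8 DD.
Complete generations = ⌊723.8 / 249⌋ = 2.

2 generations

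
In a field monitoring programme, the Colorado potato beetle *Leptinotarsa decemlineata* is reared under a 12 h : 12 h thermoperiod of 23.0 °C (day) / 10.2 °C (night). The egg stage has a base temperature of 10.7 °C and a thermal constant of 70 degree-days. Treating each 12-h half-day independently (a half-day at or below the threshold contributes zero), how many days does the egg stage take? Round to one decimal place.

Day half: max(0, 23.0 − 10.7) × 0.5 = 12.3 × 0.5 = 6.15 DD.
Night half: max(0, 10.2 − 10.7) × 0.5 = 0.0 × 0.5 = 0.00 DD.
Per 24 h: 6.15 DD/day.
Duration = 70 / 6.15 = 11.382 ≈ 11.4 days.

11.4 days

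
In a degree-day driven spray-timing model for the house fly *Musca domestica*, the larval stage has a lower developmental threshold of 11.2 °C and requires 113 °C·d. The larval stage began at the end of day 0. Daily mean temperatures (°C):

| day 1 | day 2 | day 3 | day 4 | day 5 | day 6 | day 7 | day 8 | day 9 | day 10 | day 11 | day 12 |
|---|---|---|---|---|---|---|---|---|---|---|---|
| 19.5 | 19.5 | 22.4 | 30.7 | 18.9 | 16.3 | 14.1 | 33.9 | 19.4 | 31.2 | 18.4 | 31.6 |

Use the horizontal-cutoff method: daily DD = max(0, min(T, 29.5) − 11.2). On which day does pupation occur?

day 11

Daily DD above 11.2 °C (capped at 18.3): 8.3, 8.3, 11.2, 18.3, 7.7, 5.1, 2.9, 18.3, 8.2, 18.3, 7.2, 18.3.
Cumulative: 8.3, 16.6, 27.8, 46.1, 53.8, 58.9, 61.8, 80.1, 88.3, 106.6, 113.8, 132.1.
The total first reaches 113 DD on day 11.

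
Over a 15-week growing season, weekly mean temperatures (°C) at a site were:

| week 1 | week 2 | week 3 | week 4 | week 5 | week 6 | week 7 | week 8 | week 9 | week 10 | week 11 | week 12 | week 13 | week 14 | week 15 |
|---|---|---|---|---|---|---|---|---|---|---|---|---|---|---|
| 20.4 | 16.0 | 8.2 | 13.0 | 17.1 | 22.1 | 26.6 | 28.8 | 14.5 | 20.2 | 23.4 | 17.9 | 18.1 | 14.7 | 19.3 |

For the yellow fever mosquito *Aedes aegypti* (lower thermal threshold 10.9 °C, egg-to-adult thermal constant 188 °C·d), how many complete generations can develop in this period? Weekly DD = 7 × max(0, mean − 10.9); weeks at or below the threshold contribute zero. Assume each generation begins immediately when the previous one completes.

Weekly DD (7 × max(0, T̄ − 10.9)): 66.5, 35.7, 0.0, 14.7, 43.4, 78.4, 109.9, 125.3, 25.2, 65.1, 87.5, 49.0, 50.4, 26.6, 58.8.
Season total = 836.5 DD.
Complete generations = ⌊836.5 / 188⌋ = 4.

4 generations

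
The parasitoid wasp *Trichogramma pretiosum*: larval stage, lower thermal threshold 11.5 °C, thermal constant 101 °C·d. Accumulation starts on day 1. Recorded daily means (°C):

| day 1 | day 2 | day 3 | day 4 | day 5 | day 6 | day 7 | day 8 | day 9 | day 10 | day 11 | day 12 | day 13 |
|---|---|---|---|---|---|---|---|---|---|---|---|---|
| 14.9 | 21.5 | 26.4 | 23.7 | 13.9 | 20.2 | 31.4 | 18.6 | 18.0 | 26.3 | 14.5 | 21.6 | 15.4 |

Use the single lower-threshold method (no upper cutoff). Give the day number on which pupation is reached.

day 11

Daily DD above 11.5 °C: 3.4, 10.0, 14.9, 12.2, 2.4, 8.7, 19.9, 7.1, 6.5, 14.8, 3.0, 10.1, 3.9.
Cumulative: 3.4, 13.4, 28.3, 40.5, 42.9, 51.6, 71.5, 78.6, 85.1, 99.9, 102.9, 113.0, 116.9.
The total first reaches 101 DD on day 11.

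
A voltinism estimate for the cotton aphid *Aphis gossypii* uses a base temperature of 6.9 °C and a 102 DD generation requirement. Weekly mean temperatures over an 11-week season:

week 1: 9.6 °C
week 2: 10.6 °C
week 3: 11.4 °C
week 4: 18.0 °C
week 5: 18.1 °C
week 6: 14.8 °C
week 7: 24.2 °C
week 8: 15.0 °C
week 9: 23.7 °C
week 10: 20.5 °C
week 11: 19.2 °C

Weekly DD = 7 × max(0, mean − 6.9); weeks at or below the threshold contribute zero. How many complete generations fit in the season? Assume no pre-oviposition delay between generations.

Weekly DD (7 × max(0, T̄ − 6.9)): 18.9, 25.9, 31.5, 77.7, 78.4, 55.3, 121.1, 56.7, 117.6, 95.2, 86.1.
Season total = 764.4 DD.
Complete generations = ⌊764.4 / 102⌋ = 7.

7 generations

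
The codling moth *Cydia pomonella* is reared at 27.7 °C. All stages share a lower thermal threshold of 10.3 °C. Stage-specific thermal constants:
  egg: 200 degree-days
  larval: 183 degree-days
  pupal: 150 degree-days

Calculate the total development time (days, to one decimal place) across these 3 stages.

Daily accumulation at 27.7 °C = 27.7 − 10.3 = 17.4 DD/day.
Total K = 200 + 183 + 150 = 533 DD.
Total duration = 533 / 17.4 = 30.632 ≈ 30.6 days.

30.6 days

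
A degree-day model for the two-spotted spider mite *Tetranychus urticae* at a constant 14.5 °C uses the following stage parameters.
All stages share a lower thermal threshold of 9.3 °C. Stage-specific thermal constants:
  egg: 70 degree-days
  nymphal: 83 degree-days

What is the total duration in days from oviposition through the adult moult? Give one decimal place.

29.4 days

Daily accumulation at 14.5 °C = 14.5 − 9.3 = 5.2 DD/day.
Total K = 70 + 83 = 153 DD.
Total duration = 153 / 5.2 = 29.423 ≈ 29.4 days.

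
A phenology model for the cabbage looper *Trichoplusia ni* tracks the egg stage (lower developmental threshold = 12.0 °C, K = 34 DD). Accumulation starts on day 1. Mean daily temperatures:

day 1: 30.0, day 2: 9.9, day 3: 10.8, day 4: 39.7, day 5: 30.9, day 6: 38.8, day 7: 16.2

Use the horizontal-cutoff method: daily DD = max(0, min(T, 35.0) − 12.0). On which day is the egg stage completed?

day 4

Daily DD above 12.0 °C (capped at 23.0): 18.0, 0.0, 0.0, 23.0, 18.9, 23.0, 4.2.
Cumulative: 18.0, 18.0, 18.0, 41.0, 59.9, 82.9, 87.1.
The total first reaches 34 DD on day 4.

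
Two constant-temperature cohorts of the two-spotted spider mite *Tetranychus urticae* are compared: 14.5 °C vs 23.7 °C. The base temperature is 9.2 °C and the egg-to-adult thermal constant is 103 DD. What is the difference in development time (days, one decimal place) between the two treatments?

At 14.5 °C: 103 / (14.5 − 9.2) = 103 / 5.3 = 19.434 d.
At 23.7 °C: 103 / (23.7 − 9.2) = 103 / 14.5 = 7.103 d.
Difference = |19.434 − 7.103| = 12.331 ≈ 12.3 days.

12.3 days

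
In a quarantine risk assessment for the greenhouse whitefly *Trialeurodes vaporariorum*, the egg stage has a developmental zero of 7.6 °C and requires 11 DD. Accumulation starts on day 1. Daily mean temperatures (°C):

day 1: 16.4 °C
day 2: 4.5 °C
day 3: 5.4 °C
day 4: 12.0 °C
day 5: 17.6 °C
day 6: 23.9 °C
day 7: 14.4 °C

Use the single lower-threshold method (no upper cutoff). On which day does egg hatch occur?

Daily DD above 7.6 °C: 8.8, 0.0, 0.0, 4.4, 10.0, 16.3, 6.8.
Cumulative: 8.8, 8.8, 8.8, 13.2, 23.2, 39.5, 46.3.
The total first reaches 11 DD on day 4.

day 4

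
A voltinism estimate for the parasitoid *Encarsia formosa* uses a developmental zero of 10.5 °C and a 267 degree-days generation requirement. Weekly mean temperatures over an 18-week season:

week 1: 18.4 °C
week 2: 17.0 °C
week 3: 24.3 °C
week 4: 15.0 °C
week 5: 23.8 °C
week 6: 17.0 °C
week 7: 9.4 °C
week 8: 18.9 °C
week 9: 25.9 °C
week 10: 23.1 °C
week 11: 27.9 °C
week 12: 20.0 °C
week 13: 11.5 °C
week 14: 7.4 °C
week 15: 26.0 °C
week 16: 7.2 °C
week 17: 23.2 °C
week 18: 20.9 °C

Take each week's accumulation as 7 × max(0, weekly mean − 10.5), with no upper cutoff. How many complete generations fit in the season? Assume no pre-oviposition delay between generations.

Weekly DD (7 × max(0, T̄ − 10.5)): 55.3, 45.5, 96.6, 31.5, 93.1, 45.5, 0.0, 58.8, 107.8, 88.2, 121.8, 66.5, 7.0, 0.0, 108.5, 0.0, 88.9, 72.8.
Season total = 1087.8 DD.
Complete generations = ⌊1087.8 / 267⌋ = 4.

4 generations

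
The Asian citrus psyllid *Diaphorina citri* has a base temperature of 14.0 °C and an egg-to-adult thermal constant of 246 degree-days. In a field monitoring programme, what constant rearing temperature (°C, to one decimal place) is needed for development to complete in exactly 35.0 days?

21.0 °C

Required daily accumulation = 246 / 35.0 = 7.029 DD/day.
T = T_base + 7.029 = 14.0 + 7.029 = 21.029 ≈ 21.0 °C.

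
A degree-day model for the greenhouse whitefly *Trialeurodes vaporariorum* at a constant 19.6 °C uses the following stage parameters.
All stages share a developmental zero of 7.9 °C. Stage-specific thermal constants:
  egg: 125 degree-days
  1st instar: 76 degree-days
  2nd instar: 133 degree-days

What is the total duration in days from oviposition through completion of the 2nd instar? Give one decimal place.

28.5 days

Daily accumulation at 19.6 °C = 19.6 − 7.9 = 11.7 DD/day.
Total K = 125 + 76 + 133 = 334 DD.
Total duration = 334 / 11.7 = 28.547 ≈ 28.5 days.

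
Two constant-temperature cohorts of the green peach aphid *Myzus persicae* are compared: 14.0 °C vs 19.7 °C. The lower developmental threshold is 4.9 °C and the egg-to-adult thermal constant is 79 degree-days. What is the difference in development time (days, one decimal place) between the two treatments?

At 14.0 °C: 79 / (14.0 − 4.9) = 79 / 9.1 = 8.681 d.
At 19.7 °C: 79 / (19.7 − 4.9) = 79 / 14.8 = 5.338 d.
Difference = |8.681 − 5.338| = 3.343 ≈ 3.3 days.

3.3 days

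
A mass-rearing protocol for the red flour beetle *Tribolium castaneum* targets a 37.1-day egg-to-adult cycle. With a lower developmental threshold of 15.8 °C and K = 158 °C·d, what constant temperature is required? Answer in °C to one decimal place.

20.1 °C

Required daily accumulation = 158 / 37.1 = 4.259 DD/day.
T = T_base + 4.259 = 15.8 + 4.259 = 20.059 ≈ 20.1 °C.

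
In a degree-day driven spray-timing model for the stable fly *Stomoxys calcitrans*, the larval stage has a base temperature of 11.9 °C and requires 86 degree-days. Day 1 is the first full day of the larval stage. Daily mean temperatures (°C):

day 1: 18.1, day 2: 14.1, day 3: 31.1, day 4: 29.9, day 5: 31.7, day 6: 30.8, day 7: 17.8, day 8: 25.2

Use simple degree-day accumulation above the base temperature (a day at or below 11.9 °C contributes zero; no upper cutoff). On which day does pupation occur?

day 7

Daily DD above 11.9 °C: 6.2, 2.2, 19.2, 18.0, 19.8, 18.9, 5.9, 13.3.
Cumulative: 6.2, 8.4, 27.6, 45.6, 65.4, 84.3, 90.2, 103.5.
The total first reaches 86 DD on day 7.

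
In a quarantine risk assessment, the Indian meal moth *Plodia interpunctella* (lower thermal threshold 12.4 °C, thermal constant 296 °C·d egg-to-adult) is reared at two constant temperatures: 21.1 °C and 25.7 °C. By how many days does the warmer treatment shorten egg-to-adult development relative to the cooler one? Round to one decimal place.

At 21.1 °C: 296 / (21.1 − 12.4) = 296 / 8.7 = 34.023 d.
At 25.7 °C: 296 / (25.7 − 12.4) = 296 / 13.3 = 22.256 d.
Difference = |34.023 − 22.256| = 11.767 ≈ 11.8 days.

11.8 days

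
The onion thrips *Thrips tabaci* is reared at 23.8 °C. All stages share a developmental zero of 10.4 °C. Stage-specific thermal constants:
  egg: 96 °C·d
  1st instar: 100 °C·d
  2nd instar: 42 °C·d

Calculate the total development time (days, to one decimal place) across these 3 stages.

17.8 days

Daily accumulation at 23.8 °C = 23.8 − 10.4 = 13.4 DD/day.
Total K = 96 + 100 + 42 = 238 DD.
Total duration = 238 / 13.4 = 17.761 ≈ 17.8 days.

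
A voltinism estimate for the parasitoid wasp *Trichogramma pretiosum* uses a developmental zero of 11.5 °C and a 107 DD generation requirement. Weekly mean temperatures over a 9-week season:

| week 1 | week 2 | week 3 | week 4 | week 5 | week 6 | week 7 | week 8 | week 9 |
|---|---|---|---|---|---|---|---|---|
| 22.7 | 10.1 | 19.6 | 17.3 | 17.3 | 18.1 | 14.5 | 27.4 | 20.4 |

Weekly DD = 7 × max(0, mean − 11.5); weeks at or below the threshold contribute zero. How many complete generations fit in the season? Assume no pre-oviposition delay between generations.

Weekly DD (7 × max(0, T̄ − 11.5)): 78.4, 0.0, 56.7, 40.6, 40.6, 46.2, 21.0, 111.3, 62.3.
Season total = 457.1 DD.
Complete generations = ⌊457.1 / 107⌋ = 4.

4 generations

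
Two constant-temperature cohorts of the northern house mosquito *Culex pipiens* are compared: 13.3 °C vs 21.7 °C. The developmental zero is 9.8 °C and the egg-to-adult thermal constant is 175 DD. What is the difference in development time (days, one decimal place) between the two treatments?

At 13.3 °C: 175 / (13.3 − 9.8) = 175 / 3.5 = 50.000 d.
At 21.7 °C: 175 / (21.7 − 9.8) = 175 / 11.9 = 14.706 d.
Difference = |50.000 − 14.706| = 35.294 ≈ 35.3 days.

35.3 days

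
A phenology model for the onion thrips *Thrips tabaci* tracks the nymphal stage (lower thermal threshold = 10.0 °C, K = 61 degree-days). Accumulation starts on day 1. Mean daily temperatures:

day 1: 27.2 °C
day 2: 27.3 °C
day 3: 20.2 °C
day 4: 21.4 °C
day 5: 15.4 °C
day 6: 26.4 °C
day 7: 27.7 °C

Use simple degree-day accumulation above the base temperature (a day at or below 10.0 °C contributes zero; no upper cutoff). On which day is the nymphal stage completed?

day 5

Daily DD above 10.0 °C: 17.2, 17.3, 10.2, 11.4, 5.4, 16.4, 17.7.
Cumulative: 17.2, 34.5, 44.7, 56.1, 61.5, 77.9, 95.6.
The total first reaches 61 DD on day 5.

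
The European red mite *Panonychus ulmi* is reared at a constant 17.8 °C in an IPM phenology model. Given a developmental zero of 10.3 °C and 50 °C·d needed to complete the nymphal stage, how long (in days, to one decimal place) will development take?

Daily accumulation = 17.8 − 10.3 = 7.5 DD/day.
Duration = 50 / 7.5 = 6.667 ≈ 6.7 days.

6.7 days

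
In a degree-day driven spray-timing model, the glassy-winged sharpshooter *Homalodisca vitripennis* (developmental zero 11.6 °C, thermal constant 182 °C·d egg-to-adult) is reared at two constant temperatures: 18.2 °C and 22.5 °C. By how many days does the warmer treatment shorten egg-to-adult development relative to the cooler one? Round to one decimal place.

10.9 days

At 18.2 °C: 182 / (18.2 − 11.6) = 182 / 6.6 = 27.576 d.
At 22.5 °C: 182 / (22.5 − 11.6) = 182 / 10.9 = 16.697 d.
Difference = |27.576 − 16.697| = 10.879 ≈ 10.9 days.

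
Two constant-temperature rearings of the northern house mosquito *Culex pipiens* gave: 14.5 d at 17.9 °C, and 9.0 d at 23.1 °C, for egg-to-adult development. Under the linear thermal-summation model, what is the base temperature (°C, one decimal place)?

9.4 °C

Linear rate model ⇒ the product D·(T − T_b) is constant across temperatures.
14.5·(17.9 − T_b) = 9.0·(23.1 − T_b)
T_b = (14.5·17.9 − 9.0·23.1) / (14.5 − 9.0) = 51.65 / 5.5 = 9.391 °C ≈ 9.4 °C.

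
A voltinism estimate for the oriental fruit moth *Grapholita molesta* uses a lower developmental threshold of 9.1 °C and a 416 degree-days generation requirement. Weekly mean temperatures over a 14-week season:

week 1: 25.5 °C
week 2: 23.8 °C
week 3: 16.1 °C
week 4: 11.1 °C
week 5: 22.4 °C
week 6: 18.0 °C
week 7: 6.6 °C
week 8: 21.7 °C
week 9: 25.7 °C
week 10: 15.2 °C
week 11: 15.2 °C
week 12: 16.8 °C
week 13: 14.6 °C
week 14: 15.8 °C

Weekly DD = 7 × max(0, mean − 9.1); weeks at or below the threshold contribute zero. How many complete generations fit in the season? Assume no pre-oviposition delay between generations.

2 generations

Weekly DD (7 × max(0, T̄ − 9.1)): 114.8, 102.9, 49.0, 14.0, 93.1, 62.3, 0.0, 88.2, 116.2, 42.7, 42.7, 53.9, 38.5, 46.9.
Season total = 865.2 DD.
Complete generations = ⌊865.2 / 416⌋ = 2.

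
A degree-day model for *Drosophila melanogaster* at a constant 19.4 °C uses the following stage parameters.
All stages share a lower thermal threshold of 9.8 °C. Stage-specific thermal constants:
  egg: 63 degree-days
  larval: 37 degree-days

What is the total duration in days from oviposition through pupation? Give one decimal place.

Daily accumulation at 19.4 °C = 19.4 − 9.8 = 9.6 DD/day.
Total K = 63 + 37 = 100 DD.
Total duration = 100 / 9.6 = 10.417 ≈ 10.4 days.

10.4 days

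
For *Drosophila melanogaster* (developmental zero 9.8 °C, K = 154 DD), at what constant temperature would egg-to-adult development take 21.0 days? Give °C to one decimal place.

Required daily accumulation = 154 / 21.0 = 7.333 DD/day.
T = T_base + 7.333 = 9.8 + 7.333 = 17.133 ≈ 17.1 °C.

17.1 °C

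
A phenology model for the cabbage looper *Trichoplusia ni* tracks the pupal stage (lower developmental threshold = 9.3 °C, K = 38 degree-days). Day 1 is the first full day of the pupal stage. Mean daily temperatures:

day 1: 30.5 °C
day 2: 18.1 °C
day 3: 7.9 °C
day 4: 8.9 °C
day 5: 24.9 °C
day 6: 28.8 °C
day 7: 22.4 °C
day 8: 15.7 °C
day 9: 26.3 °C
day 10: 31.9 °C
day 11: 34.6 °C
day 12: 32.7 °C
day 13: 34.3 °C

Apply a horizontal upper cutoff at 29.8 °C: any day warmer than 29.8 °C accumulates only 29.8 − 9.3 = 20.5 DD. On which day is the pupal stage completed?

Daily DD above 9.3 °C (capped at 20.5): 20.5, 8.8, 0.0, 0.0, 15.6, 19.5, 13.1, 6.4, 17.0, 20.5, 20.5, 20.5, 20.5.
Cumulative: 20.5, 29.3, 29.3, 29.3, 44.9, 64.4, 77.5, 83.9, 100.9, 121.4, 141.9, 162.4, 182.9.
The total first reaches 38 DD on day 5.

day 5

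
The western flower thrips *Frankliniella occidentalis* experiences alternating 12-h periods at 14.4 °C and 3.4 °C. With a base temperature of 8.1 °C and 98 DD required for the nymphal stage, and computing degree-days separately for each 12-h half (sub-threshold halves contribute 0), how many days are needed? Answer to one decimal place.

Day half: max(0, 14.4 − 8.1) × 0.5 = 6.3 × 0.5 = 3.15 DD.
Night half: max(0, 3.4 − 8.1) × 0.5 = 0.0 × 0.5 = 0.00 DD.
Per 24 h: 3.15 DD/day.
Duration = 98 / 3.15 = 31.111 ≈ 31.1 days.

31.1 days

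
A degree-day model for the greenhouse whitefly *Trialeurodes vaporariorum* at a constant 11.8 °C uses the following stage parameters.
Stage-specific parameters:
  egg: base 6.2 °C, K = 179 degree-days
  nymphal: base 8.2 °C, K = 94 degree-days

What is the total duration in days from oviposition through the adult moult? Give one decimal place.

egg: 179 / (11.8 − 6.2) = 179 / 5.6 = 31.964 d.
nymphal: 94 / (11.8 − 8.2) = 94 / 3.6 = 26.111 d.
Sum = 58.075 ≈ 58.1 days.

58.1 days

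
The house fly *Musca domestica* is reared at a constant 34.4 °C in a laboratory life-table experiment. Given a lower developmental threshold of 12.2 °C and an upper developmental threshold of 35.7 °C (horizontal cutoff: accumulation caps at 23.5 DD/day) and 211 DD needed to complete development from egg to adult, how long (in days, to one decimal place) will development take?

Daily accumulation = 34.4 − 12.2 = 22.2 DD/day.
Duration = 211 / 22.2 = 9.505 ≈ 9.5 days.

9.5 days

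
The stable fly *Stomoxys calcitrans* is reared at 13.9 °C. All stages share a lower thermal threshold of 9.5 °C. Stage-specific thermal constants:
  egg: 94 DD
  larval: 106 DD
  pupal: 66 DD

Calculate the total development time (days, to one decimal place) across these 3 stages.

Daily accumulation at 13.9 °C = 13.9 − 9.5 = 4.4 DD/day.
Total K = 94 + 106 + 66 = 266 DD.
Total duration = 266 / 4.4 = 60.455 ≈ 60.5 days.

60.5 days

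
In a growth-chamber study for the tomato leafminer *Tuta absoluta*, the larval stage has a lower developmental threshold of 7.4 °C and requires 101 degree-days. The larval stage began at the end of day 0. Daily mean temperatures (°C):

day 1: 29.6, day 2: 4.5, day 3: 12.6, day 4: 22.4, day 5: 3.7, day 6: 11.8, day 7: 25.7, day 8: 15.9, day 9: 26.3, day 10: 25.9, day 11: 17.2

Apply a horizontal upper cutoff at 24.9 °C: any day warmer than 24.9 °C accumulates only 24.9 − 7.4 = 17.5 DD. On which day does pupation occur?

Daily DD above 7.4 °C (capped at 17.5): 17.5, 0.0, 5.2, 15.0, 0.0, 4.4, 17.5, 8.5, 17.5, 17.5, 9.8.
Cumulative: 17.5, 17.5, 22.7, 37.7, 37.7, 42.1, 59.6, 68.1, 85.6, 103.1, 112.9.
The total first reaches 101 DD on day 10.

day 10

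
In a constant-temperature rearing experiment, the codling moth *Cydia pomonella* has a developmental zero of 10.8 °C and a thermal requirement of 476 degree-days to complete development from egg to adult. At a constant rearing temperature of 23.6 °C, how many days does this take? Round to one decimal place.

37.2 days

Daily accumulation = 23.6 − 10.8 = 12.8 DD/day.
Duration = 476 / 12.8 = 37.188 ≈ 37.2 days.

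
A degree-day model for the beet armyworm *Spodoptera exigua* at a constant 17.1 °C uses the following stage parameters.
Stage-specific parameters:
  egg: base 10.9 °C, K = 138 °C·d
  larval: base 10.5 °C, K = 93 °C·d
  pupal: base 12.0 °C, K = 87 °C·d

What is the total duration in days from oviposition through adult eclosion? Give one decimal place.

egg: 138 / (17.1 − 10.9) = 138 / 6.2 = 22.258 d.
larval: 93 / (17.1 − 10.5) = 93 / 6.6 = 14.091 d.
pupal: 87 / (17.1 − 12.0) = 87 / 5.1 = 17.059 d.
Sum = 53.408 ≈ 53.4 days.

53.4 days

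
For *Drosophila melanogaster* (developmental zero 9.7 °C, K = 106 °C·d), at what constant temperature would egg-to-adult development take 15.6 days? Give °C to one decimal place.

Required daily accumulation = 106 / 15.6 = 6.795 DD/day.
T = T_base + 6.795 = 9.7 + 6.795 = 16.495 ≈ 16.5 °C.

16.5 °C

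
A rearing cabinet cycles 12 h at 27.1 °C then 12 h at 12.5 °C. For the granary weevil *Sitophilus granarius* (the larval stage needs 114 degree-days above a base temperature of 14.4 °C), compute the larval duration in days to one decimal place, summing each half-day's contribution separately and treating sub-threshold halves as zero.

18.0 days

Day half: max(0, 27.1 − 14.4) × 0.5 = 12.7 × 0.5 = 6.35 DD.
Night half: max(0, 12.5 − 14.4) × 0.5 = 0.0 × 0.5 = 0.00 DD.
Per 24 h: 6.35 DD/day.
Duration = 114 / 6.35 = 17.953 ≈ 18.0 days.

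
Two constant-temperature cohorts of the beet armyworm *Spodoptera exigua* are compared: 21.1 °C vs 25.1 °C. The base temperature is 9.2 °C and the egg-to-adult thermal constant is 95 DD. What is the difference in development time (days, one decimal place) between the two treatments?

2.0 days

At 21.1 °C: 95 / (21.1 − 9.2) = 95 / 11.9 = 7.983 d.
At 25.1 °C: 95 / (25.1 − 9.2) = 95 / 15.9 = 5.975 d.
Difference = |7.983 − 5.975| = 2.008 ≈ 2.0 days.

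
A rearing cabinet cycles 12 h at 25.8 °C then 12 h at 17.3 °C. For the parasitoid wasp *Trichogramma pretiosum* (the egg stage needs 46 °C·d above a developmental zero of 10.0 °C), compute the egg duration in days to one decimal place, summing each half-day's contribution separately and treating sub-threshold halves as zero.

4.0 days

Day half: max(0, 25.8 − 10.0) × 0.5 = 15.8 × 0.5 = 7.90 DD.
Night half: max(0, 17.3 − 10.0) × 0.5 = 7.3 × 0.5 = 3.65 DD.
Per 24 h: 11.55 DD/day.
Duration = 46 / 11.55 = 3.983 ≈ 4.0 days.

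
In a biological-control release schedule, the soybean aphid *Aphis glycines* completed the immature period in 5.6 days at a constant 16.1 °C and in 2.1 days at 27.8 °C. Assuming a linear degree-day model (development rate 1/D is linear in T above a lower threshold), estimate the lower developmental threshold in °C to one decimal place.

9.1 °C

Linear rate model ⇒ the product D·(T − T_b) is constant across temperatures.
5.6·(16.1 − T_b) = 2.1·(27.8 − T_b)
T_b = (5.6·16.1 − 2.1·27.8) / (5.6 − 2.1) = 31.78 / 3.5 = 9.080 °C ≈ 9.1 °C.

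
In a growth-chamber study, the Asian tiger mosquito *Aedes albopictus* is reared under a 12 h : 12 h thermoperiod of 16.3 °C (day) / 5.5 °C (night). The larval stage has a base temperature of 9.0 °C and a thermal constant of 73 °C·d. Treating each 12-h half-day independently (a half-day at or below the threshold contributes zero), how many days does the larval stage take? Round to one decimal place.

20.0 days

Day half: max(0, 16.3 − 9.0) × 0.5 = 7.3 × 0.5 = 3.65 DD.
Night half: max(0, 5.5 − 9.0) × 0.5 = 0.0 × 0.5 = 0.00 DD.
Per 24 h: 3.65 DD/day.
Duration = 73 / 3.65 = 20.000 ≈ 20.0 days.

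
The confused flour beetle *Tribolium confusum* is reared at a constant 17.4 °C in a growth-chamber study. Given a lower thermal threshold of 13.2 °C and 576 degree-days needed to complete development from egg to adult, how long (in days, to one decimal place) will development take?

137.1 days

Daily accumulation = 17.4 − 13.2 = 4.2 DD/day.
Duration = 576 / 4.2 = 137.143 ≈ 137.1 days.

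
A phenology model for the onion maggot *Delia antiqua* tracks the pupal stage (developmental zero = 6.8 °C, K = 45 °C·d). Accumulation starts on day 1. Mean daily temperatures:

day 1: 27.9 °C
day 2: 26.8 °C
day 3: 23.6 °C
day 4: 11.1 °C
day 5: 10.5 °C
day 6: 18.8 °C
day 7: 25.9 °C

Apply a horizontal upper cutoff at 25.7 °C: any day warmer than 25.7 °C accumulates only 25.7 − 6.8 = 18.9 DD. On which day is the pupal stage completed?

Daily DD above 6.8 °C (capped at 18.9): 18.9, 18.9, 16.8, 4.3, 3.7, 12.0, 18.9.
Cumulative: 18.9, 37.8, 54.6, 58.9, 62.6, 74.6, 93.5.
The total first reaches 45 DD on day 3.

day 3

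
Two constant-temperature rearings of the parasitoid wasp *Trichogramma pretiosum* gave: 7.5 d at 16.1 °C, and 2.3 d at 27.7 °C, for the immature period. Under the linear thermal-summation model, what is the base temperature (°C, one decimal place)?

Linear rate model ⇒ the product D·(T − T_b) is constant across temperatures.
7.5·(16.1 − T_b) = 2.3·(27.7 − T_b)
T_b = (7.5·16.1 − 2.3·27.7) / (7.5 − 2.3) = 57.04 / 5.2 = 10.969 °C ≈ 11.0 °C.

11.0 °C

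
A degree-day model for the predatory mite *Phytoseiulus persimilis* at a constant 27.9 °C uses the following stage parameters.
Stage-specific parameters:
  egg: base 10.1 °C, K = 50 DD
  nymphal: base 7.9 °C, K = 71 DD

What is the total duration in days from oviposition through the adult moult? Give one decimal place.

egg: 50 / (27.9 − 10.1) = 50 / 17.8 = 2.809 d.
nymphal: 71 / (27.9 − 7.9) = 71 / 20.0 = 3.550 d.
Sum = 6.359 ≈ 6.4 days.

6.4 days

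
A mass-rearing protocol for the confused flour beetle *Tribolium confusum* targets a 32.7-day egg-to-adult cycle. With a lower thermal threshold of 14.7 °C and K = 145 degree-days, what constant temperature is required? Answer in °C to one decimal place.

Required daily accumulation = 145 / 32.7 = 4.434 DD/day.
T = T_base + 4.434 = 14.7 + 4.434 = 19.134 ≈ 19.1 °C.

19.1 °C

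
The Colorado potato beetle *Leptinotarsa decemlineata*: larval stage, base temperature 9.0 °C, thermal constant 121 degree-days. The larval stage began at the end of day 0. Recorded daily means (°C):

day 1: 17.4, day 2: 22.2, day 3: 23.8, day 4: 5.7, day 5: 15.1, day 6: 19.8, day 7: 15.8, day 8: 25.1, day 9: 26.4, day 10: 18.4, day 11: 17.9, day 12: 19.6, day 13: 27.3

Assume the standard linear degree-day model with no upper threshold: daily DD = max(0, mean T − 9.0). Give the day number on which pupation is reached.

Daily DD above 9.0 °C: 8.4, 13.2, 14.8, 0.0, 6.1, 10.8, 6.8, 16.1, 17.4, 9.4, 8.9, 10.6, 18.3.
Cumulative: 8.4, 21.6, 36.4, 36.4, 42.5, 53.3, 60.1, 76.2, 93.6, 103.0, 111.9, 122.5, 140.8.
The total first reaches 121 DD on day 12.

day 12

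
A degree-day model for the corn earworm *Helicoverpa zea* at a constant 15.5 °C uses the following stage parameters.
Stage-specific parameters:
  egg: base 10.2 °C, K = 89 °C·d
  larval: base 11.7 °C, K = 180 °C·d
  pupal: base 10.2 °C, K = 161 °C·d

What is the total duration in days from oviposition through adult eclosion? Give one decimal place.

94.5 days

egg: 89 / (15.5 − 10.2) = 89 / 5.3 = 16.792 d.
larval: 180 / (15.5 − 11.7) = 180 / 3.8 = 47.368 d.
pupal: 161 / (15.5 − 10.2) = 161 / 5.3 = 30.377 d.
Sum = 94.538 ≈ 94.5 days.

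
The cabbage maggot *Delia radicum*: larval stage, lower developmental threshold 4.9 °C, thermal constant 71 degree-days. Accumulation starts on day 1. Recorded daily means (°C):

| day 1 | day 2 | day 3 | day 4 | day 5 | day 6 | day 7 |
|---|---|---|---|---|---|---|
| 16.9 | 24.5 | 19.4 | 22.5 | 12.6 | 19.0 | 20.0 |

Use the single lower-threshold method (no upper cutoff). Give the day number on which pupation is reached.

Daily DD above 4.9 °C: 12.0, 19.6, 14.5, 17.6, 7.7, 14.1, 15.1.
Cumulative: 12.0, 31.6, 46.1, 63.7, 71.4, 85.5, 100.6.
The total first reaches 71 DD on day 5.

day 5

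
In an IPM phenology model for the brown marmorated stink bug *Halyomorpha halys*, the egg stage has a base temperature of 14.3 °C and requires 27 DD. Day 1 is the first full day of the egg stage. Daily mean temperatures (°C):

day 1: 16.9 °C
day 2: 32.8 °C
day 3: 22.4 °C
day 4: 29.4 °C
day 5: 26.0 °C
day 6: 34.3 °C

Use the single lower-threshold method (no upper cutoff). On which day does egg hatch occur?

day 3

Daily DD above 14.3 °C: 2.6, 18.5, 8.1, 15.1, 11.7, 20.0.
Cumulative: 2.6, 21.1, 29.2, 44.3, 56.0, 76.0.
The total first reaches 27 DD on day 3.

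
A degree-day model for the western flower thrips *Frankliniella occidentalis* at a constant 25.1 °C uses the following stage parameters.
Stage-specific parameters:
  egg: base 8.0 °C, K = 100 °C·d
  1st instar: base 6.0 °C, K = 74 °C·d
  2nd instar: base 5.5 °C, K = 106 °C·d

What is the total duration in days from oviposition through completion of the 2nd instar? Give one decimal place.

15.1 days

egg: 100 / (25.1 − 8.0) = 100 / 17.1 = 5.848 d.
1st instar: 74 / (25.1 − 6.0) = 74 / 19.1 = 3.874 d.
2nd instar: 106 / (25.1 − 5.5) = 106 / 19.6 = 5.408 d.
Sum = 15.130 ≈ 15.1 days.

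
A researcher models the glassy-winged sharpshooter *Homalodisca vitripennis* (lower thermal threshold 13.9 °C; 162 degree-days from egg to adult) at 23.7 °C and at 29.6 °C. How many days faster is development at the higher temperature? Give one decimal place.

6.2 days

At 23.7 °C: 162 / (23.7 − 13.9) = 162 / 9.8 = 16.531 d.
At 29.6 °C: 162 / (29.6 − 13.9) = 162 / 15.7 = 10.318 d.
Difference = |16.531 − 10.318| = 6.212 ≈ 6.2 days.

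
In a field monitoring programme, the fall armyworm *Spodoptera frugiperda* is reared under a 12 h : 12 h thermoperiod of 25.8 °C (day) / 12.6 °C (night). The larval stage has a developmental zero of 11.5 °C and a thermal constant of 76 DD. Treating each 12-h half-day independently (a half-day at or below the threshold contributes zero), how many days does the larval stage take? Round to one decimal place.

Day half: max(0, 25.8 − 11.5) × 0.5 = 14.3 × 0.5 = 7.15 DD.
Night half: max(0, 12.6 − 11.5) × 0.5 = 1.1 × 0.5 = 0.55 DD.
Per 24 h: 7.70 DD/day.
Duration = 76 / 7.70 = 9.870 ≈ 9.9 days.

9.9 days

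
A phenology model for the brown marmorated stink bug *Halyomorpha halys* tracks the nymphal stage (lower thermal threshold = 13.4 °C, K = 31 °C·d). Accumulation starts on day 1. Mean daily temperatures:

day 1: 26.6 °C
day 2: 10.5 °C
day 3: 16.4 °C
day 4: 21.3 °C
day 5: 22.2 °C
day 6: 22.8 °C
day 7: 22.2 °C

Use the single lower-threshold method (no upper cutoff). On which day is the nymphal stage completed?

day 5

Daily DD above 13.4 °C: 13.2, 0.0, 3.0, 7.9, 8.8, 9.4, 8.8.
Cumulative: 13.2, 13.2, 16.2, 24.1, 32.9, 42.3, 51.1.
The total first reaches 31 DD on day 5.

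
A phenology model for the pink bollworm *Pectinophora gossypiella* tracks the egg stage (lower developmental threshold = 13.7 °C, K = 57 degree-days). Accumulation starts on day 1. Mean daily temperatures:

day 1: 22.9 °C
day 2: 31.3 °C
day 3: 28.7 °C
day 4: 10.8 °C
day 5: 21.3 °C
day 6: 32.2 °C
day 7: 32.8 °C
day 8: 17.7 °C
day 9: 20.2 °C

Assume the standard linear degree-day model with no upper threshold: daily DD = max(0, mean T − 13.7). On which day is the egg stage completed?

Daily DD above 13.7 °C: 9.2, 17.6, 15.0, 0.0, 7.6, 18.5, 19.1, 4.0, 6.5.
Cumulative: 9.2, 26.8, 41.8, 41.8, 49.4, 67.9, 87.0, 91.0, 97.5.
The total first reaches 57 DD on day 6.

day 6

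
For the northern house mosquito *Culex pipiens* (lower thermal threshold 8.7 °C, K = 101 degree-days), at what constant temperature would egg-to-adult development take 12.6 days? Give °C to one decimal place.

16.7 °C

Required daily accumulation = 101 / 12.6 = 8.016 DD/day.
T = T_base + 8.016 = 8.7 + 8.016 = 16.716 ≈ 16.7 °C.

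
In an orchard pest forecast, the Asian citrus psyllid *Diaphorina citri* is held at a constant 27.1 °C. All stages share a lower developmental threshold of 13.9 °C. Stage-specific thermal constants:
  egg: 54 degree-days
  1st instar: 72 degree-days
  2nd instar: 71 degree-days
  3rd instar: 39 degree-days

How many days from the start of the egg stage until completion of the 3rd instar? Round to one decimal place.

Daily accumulation at 27.1 °C = 27.1 − 13.9 = 13.2 DD/day.
Total K = 54 + 72 + 71 + 39 = 236 DD.
Total duration = 236 / 13.2 = 17.879 ≈ 17.9 days.

17.9 days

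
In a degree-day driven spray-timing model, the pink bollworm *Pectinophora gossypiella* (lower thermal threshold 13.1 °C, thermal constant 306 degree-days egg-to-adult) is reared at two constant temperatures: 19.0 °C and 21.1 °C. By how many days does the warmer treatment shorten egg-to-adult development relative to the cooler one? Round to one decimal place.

At 19.0 °C: 306 / (19.0 − 13.1) = 306 / 5.9 = 51.864 d.
At 21.1 °C: 306 / (21.1 − 13.1) = 306 / 8.0 = 38.250 d.
Difference = |51.864 − 38.250| = 13.614 ≈ 13.6 days.

13.6 days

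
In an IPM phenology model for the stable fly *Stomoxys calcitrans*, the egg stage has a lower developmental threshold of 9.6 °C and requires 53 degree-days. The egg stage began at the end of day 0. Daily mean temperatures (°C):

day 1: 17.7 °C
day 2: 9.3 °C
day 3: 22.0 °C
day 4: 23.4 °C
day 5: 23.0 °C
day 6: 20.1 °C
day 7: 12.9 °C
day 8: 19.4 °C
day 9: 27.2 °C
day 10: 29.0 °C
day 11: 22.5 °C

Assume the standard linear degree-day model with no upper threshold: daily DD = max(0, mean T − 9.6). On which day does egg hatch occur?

day 6

Daily DD above 9.6 °C: 8.1, 0.0, 12.4, 13.8, 13.4, 10.5, 3.3, 9.8, 17.6, 19.4, 12.9.
Cumulative: 8.1, 8.1, 20.5, 34.3, 47.7, 58.2, 61.5, 71.3, 88.9, 108.3, 121.2.
The total first reaches 53 DD on day 6.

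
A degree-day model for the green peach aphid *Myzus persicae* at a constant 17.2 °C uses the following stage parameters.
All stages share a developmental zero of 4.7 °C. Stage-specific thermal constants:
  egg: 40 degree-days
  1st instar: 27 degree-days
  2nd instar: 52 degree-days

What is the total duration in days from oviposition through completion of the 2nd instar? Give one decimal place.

Daily accumulation at 17.2 °C = 17.2 − 4.7 = 12.5 DD/day.
Total K = 40 + 27 + 52 = 119 DD.
Total duration = 119 / 12.5 = 9.520 ≈ 9.5 days.

9.5 days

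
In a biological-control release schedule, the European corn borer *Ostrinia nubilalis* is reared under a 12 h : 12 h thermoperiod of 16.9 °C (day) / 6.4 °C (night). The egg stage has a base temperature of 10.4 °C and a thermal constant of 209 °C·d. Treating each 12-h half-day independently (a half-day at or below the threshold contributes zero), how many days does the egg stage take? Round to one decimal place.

64.3 days

Day half: max(0, 16.9 − 10.4) × 0.5 = 6.5 × 0.5 = 3.25 DD.
Night half: max(0, 6.4 − 10.4) × 0.5 = 0.0 × 0.5 = 0.00 DD.
Per 24 h: 3.25 DD/day.
Duration = 209 / 3.25 = 64.308 ≈ 64.3 days.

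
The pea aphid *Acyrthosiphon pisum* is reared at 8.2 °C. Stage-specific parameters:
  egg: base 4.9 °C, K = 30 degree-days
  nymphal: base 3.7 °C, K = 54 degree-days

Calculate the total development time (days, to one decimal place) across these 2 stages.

21.1 days

egg: 30 / (8.2 − 4.9) = 30 / 3.3 = 9.091 d.
nymphal: 54 / (8.2 − 3.7) = 54 / 4.5 = 12.000 d.
Sum = 21.091 ≈ 21.1 days.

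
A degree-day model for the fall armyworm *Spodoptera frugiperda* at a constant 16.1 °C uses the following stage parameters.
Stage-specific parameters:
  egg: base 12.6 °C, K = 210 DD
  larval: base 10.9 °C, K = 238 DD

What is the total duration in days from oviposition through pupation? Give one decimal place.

105.8 days

egg: 210 / (16.1 − 12.6) = 210 / 3.5 = 60.000 d.
larval: 238 / (16.1 − 10.9) = 238 / 5.2 = 45.769 d.
Sum = 105.769 ≈ 105.8 days.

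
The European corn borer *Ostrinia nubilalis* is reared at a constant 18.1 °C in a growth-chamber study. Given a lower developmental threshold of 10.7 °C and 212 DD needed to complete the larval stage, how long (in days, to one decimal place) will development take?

Daily accumulation = 18.1 − 10.7 = 7.4 DD/day.
Duration = 212 / 7.4 = 28.649 ≈ 28.6 days.

28.6 days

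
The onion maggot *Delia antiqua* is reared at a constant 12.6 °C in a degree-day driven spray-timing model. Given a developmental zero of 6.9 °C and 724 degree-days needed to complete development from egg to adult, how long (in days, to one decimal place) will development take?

Daily accumulation = 12.6 − 6.9 = 5.7 DD/day.
Duration = 724 / 5.7 = 127.018 ≈ 127.0 days.

127.0 days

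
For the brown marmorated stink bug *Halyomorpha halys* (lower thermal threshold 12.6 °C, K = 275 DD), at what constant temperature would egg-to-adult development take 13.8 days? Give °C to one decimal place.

Required daily accumulation = 275 / 13.8 = 19.928 DD/day.
T = T_base + 19.928 = 12.6 + 19.928 = 32.528 ≈ 32.5 °C.

32.5 °C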